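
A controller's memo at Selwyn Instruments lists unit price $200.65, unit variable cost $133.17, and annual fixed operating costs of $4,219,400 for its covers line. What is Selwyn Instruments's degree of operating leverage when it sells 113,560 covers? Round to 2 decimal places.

Contribution at this volume is 113,560 × $67.48 = $7,663,028.80.
EBIT = $7,663,028.80 − $4,219,400 = $3,443,628.80.
So DOL = total CM / EBIT = $7,663,028.80 / $3,443,628.80 = 2.2253.

2.23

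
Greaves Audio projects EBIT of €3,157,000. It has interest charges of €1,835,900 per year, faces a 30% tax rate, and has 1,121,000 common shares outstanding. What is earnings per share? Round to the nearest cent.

€0.82

Interest = €1,835,900.00, so EBT = €3,157,000 − €1,835,900.00 = €1,321,100.00.
After tax at 30%: net income = €1,321,100.00 × 0.70 = €924,770.00.
EPS = €924,770.00 ÷ 1,121,000 = €0.82.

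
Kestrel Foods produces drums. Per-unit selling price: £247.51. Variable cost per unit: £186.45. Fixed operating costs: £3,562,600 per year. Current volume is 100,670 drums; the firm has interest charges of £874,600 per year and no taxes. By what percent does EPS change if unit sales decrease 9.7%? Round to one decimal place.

At 100,670 units, contribution = 100,670 × £61.06 = £6,146,910.20.
EBIT = £6,146,910.20 − £3,562,600 = £2,584,310.20.
After interest of £874,600.00, pre-tax earnings = £1,709,710.20.
DCL = total CM / (EBIT − I) = £6,146,910.20 / £1,709,710.20 = 3.5953.
EPS therefore changes by 3.5953 × (-9.7%) = -34.9%.

-34.9%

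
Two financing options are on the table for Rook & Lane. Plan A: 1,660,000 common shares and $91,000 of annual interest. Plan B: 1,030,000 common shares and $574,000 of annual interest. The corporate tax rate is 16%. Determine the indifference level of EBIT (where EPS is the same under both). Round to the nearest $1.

Set EPS_A = EPS_B: (EBIT − $91,000)(1 − 0.16) ÷ 1,660,000 = (EBIT − $574,000)(1 − 0.16) ÷ 1,030,000.
Cancelling (1 − t) and cross-multiplying: 1,030,000·(EBIT − 91,000) = 1,660,000·(EBIT − 574,000).
Solving, EBIT = (574,000·1,660,000 − 91,000·1,030,000) / (1,660,000 − 1,030,000) = 859,110,000,000 / 630,000 = 1,363,666.67.

$1,363,667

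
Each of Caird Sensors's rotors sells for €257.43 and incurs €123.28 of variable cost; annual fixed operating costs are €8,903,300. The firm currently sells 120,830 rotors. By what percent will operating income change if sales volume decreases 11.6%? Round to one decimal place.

Contribution at this volume is 120,830 × €134.15 = €16,209,344.50.
Subtracting fixed costs: EBIT = €16,209,344.50 − €8,903,300 = €7,306,044.50.
Degree of operating leverage = €16,209,344.50 / €7,306,044.50 = 2.2186.
Operating income changes by 2.2186 × -11.6% = -25.7%.

-25.7%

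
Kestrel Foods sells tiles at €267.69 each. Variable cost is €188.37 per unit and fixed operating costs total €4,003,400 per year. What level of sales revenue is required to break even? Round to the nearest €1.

CM per unit = €267.69 − €188.37 = €79.32; CM ratio = €79.32 / €267.69 = 0.2963.
Break-even revenue = fixed costs × price ÷ CM = €4,003,400 × €267.69 ÷ €79.32 = €13,510,718.

€13,510,718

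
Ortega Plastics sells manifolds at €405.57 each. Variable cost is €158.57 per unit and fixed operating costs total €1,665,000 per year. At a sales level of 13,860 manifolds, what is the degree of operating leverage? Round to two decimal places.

1.95

Total contribution margin = 13,860 × €247.00 = €3,423,420.00.
Subtracting fixed costs: EBIT = €3,423,420.00 − €1,665,000 = €1,758,420.00.
Degree of operating leverage = €3,423,420.00 / €1,758,420.00 = 1.9469.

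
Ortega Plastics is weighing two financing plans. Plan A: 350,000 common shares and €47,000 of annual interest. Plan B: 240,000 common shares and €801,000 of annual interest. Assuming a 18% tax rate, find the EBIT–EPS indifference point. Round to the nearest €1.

€2,446,091

At indifference, (EBIT − 47,000)(1 − t)/350,000 = (EBIT − 801,000)(1 − t)/240,000.
The (1 − t) factor cancels: (EBIT − 47,000) × 240,000 = (EBIT − 801,000) × 350,000.
EBIT × (350,000 − 240,000) = 801,000 × 350,000 − 47,000 × 240,000 = 269,070,000,000, so EBIT = 269,070,000,000 ÷ 110,000 = 2,446,090.91.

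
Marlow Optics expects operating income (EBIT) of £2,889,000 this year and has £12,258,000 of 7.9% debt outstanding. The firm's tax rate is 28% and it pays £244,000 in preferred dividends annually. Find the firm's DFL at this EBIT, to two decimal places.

1.83

Interest = £968,382.00.
Pre-tax preferred-dividend burden = £244,000 ÷ (1 − 0.28) = £338,888.89.
DFL = EBIT ÷ [EBIT − I − D_p/(1−t)] = £2,889,000 ÷ [£2,889,000 − £968,382.00 − £338,888.89] = £2,889,000 ÷ £1,581,729.11 = 1.8265.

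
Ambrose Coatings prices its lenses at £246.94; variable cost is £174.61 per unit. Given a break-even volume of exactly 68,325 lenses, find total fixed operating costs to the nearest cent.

£4,941,947.25

Each unit contributes £246.94 − £174.61 = £72.33.
Since BE = FC / CM, FC = 68,325 × £72.33 = £4,941,947.25.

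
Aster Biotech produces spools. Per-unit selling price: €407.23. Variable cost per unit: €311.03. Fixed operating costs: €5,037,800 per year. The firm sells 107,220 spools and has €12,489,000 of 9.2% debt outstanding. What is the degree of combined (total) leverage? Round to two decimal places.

2.50

Contribution at this volume is 107,220 × €96.20 = €10,314,564.00.
EBIT = €10,314,564.00 − €5,037,800 = €5,276,764.00. Interest = €1,148,988.00, so EBIT − I = €4,127,776.00.
DCL = contribution ÷ (EBIT − I) = €10,314,564.00 ÷ €4,127,776.00 = 2.4988.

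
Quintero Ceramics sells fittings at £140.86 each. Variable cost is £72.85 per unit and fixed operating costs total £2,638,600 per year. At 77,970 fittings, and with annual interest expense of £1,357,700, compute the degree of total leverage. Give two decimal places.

4.06

Contribution at this volume is 77,970 × £68.01 = £5,302,739.70.
Subtracting fixed costs: EBIT = £5,302,739.70 − £2,638,600 = £2,664,139.70. Interest = £1,357,700.00, so EBIT − I = £1,306,439.70.
DCL = contribution ÷ (EBIT − I) = £5,302,739.70 ÷ £1,306,439.70 = 4.0589.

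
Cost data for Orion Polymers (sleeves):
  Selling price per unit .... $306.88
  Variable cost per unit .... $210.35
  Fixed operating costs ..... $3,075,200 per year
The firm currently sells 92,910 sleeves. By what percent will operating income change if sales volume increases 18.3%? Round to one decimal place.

+27.8%

At 92,910 units, contribution = 92,910 × $96.53 = $8,968,602.30.
Subtracting fixed costs: EBIT = $8,968,602.30 − $3,075,200 = $5,893,402.30.
Degree of operating leverage = $8,968,602.30 / $5,893,402.30 = 1.5218.
Operating income changes by 1.5218 × +18.3% = +27.8%.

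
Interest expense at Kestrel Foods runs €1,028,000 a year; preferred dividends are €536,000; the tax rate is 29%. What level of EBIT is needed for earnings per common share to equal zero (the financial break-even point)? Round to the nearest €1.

Grossing the preferred dividend up to pre-tax terms: €536,000 / (1 − 0.29) = €754,929.58.
Financial break-even EBIT = interest + D_p ÷ (1 − t) = €1,028,000 + €754,929.58 = €1,782,929.58.

€1,782,930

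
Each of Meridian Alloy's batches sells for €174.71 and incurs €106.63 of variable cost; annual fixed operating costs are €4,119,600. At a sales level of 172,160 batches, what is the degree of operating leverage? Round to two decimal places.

Contribution at this volume is 172,160 × €68.08 = €11,720,652.80.
Operating income = contribution − fixed costs = €11,720,652.80 − €4,119,600 = €7,601,052.80.
So DOL = total CM / EBIT = €11,720,652.80 / €7,601,052.80 = 1.5420.

1.54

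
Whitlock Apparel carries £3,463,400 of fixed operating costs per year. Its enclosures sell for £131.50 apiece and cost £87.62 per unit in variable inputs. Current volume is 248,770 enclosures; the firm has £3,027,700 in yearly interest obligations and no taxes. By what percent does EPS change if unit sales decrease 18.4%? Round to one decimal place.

At 248,770 units, contribution = 248,770 × £43.88 = £10,916,027.60.
Subtracting fixed costs: EBIT = £10,916,027.60 − £3,463,400 = £7,452,627.60.
After interest of £3,027,700.00, pre-tax earnings = £4,424,927.60.
Degree of combined leverage = contribution ÷ (EBIT − I) = £10,916,027.60 ÷ £4,424,927.60 = 2.4669.
%ΔEPS = DCL × %ΔSales = 2.4669 × -18.4% = -45.4%.

-45.4%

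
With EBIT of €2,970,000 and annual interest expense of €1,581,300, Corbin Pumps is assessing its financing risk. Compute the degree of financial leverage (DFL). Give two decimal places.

2.14

Interest = €1,581,300.00.
Degree of financial leverage = EBIT / (EBIT − interest) = €2,970,000 / €1,388,700.00 = 2.1387.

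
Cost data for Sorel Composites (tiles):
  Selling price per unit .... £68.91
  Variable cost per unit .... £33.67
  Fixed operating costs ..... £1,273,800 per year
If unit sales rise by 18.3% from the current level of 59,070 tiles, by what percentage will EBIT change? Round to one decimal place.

+47.2%

Contribution at this volume is 59,070 × £35.24 = £2,081,626.80.
Operating income = contribution − fixed costs = £2,081,626.80 − £1,273,800 = £807,826.80.
Degree of operating leverage = £2,081,626.80 / £807,826.80 = 2.5768.
Operating income changes by 2.5768 × +18.3% = +47.2%.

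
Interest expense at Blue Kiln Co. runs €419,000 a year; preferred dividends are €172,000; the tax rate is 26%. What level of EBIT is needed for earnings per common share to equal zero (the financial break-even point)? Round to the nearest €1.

€651,432

Grossing the preferred dividend up to pre-tax terms: €172,000 / (1 − 0.26) = €232,432.43.
EPS = 0 when EBIT covers interest plus the pre-tax preferred burden: €419,000 + €232,432.43 = €651,432.43.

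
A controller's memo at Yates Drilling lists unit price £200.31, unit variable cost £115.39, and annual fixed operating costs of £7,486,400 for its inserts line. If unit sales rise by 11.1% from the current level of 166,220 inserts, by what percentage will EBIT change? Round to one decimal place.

+23.6%

Contribution at this volume is 166,220 × £84.92 = £14,115,402.40.
Subtracting fixed costs: EBIT = £14,115,402.40 − £7,486,400 = £6,629,002.40.
So DOL = total CM / EBIT = £14,115,402.40 / £6,629,002.40 = 2.1293.
%ΔEBIT = DOL × %ΔSales = 2.1293 × +11.1% = +23.6%.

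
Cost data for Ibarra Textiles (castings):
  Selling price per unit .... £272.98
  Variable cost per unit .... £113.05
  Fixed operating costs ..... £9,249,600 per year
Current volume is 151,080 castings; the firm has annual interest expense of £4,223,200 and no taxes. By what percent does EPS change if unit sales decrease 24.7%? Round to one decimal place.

Contribution at this volume is 151,080 × £159.93 = £24,162,224.40.
Subtracting fixed costs: EBIT = £24,162,224.40 − £9,249,600 = £14,912,624.40.
After interest of £4,223,200.00, pre-tax earnings = £10,689,424.40.
Degree of combined leverage = contribution ÷ (EBIT − I) = £24,162,224.40 ÷ £10,689,424.40 = 2.2604.
EPS therefore changes by 2.2604 × (-24.7%) = -55.8%.

-55.8%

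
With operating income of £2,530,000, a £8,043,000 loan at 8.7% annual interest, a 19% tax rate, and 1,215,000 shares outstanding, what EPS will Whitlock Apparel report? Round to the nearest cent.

Pre-tax income = £2,530,000 − £699,741.00 = £1,830,259.00.
Net income = £1,830,259.00 × (1 − 0.19) = £1,482,509.79.
EPS = £1,482,509.79 ÷ 1,215,000 = £1.22.

£1.22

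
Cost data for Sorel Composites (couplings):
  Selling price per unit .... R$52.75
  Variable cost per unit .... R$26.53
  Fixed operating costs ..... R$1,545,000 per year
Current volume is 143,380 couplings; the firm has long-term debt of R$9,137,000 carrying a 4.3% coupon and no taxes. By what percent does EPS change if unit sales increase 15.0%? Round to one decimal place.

+31.0%

At 143,380 units, contribution = 143,380 × R$26.22 = R$3,759,423.60.
Subtracting fixed costs: EBIT = R$3,759,423.60 − R$1,545,000 = R$2,214,423.60.
Interest = R$392,891.00, so EBIT − I = R$1,821,532.60.
DCL = total CM / (EBIT − I) = R$3,759,423.60 / R$1,821,532.60 = 2.0639.
%ΔEPS = DCL × %ΔSales = 2.0639 × +15.0% = +31.0%.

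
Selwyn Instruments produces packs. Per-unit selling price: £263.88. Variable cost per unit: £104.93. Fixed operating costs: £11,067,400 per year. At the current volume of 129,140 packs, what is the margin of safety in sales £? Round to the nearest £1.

£15,703,978

Contribution margin per unit = £263.88 − £104.93 = £158.95. Break-even units = £11,067,400 ÷ £158.95 = 69,628.18; break-even revenue = 69,628.18 × £263.88 = £18,373,485.45.
Current sales = 129,140 × £263.88 = £34,077,463.20.
Margin of safety = £34,077,463.20 − £18,373,485.45 = £15,703,978.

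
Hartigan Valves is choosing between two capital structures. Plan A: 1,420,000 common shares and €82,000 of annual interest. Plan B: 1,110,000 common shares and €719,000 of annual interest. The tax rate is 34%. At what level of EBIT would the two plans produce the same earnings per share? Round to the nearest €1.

€2,999,871

Set EPS_A = EPS_B: (EBIT − €82,000)(1 − 0.34) ÷ 1,420,000 = (EBIT − €719,000)(1 − 0.34) ÷ 1,110,000.
Cancelling (1 − t) and cross-multiplying: 1,110,000·(EBIT − 82,000) = 1,420,000·(EBIT − 719,000).
EBIT × (1,420,000 − 1,110,000) = 719,000 × 1,420,000 − 82,000 × 1,110,000 = 929,960,000,000, so EBIT = 929,960,000,000 ÷ 310,000 = 2,999,870.97.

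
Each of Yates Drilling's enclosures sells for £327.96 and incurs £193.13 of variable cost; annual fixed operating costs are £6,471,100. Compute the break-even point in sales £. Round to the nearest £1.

Contribution margin per unit = £327.96 − £193.13 = £134.83, a CM ratio of £134.83 ÷ £327.96 = 0.4111.
Break-even sales = FC ÷ CM ratio = £6,471,100 × £327.96 / £134.83 = £15,740,280.

£15,740,280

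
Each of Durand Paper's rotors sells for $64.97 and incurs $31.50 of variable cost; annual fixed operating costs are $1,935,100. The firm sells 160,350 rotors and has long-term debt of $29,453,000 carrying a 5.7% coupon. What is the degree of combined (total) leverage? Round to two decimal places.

Contribution at this volume is 160,350 × $33.47 = $5,366,914.50.
Subtracting fixed costs: EBIT = $5,366,914.50 − $1,935,100 = $3,431,814.50. Interest = $1,678,821.00.
DOL = $5,366,914.50 ÷ $3,431,814.50 = 1.5639; DFL = $3,431,814.50 ÷ $1,752,993.50 = 1.9577.
Combined leverage = 1.5639 × 1.9577 = 3.0616.

3.06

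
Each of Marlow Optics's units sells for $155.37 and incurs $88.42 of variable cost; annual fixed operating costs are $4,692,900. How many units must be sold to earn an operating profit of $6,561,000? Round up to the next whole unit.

Contribution margin per unit = $155.37 − $88.42 = $66.95.
Units = (FC + target) / CM = ($4,692,900 + $6,561,000) / $66.95 = 168,094.10, so 168,095 units.

168,095 units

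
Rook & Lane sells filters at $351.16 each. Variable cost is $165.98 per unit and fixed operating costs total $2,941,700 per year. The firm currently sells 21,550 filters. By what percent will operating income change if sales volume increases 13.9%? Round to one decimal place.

Contribution at this volume is 21,550 × $185.18 = $3,990,629.00.
Operating income = contribution − fixed costs = $3,990,629.00 − $2,941,700 = $1,048,929.00.
Degree of operating leverage = $3,990,629.00 / $1,048,929.00 = 3.8045.
So EBIT moves 3.8045 × (+13.9%) = +52.9%.

+52.9%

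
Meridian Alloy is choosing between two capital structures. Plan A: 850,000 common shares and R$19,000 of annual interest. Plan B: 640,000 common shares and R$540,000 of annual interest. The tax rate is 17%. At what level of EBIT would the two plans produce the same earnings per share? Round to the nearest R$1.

R$2,127,810

Set EPS_A = EPS_B: (EBIT − R$19,000)(1 − 0.17) ÷ 850,000 = (EBIT − R$540,000)(1 − 0.17) ÷ 640,000.
Cancelling (1 − t) and cross-multiplying: 640,000·(EBIT − 19,000) = 850,000·(EBIT − 540,000).
EBIT × (850,000 − 640,000) = 540,000 × 850,000 − 19,000 × 640,000 = 446,840,000,000, so EBIT = 446,840,000,000 ÷ 210,000 = 2,127,809.52.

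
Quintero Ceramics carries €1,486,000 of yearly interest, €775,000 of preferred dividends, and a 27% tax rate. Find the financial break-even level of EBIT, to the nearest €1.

Preferred dividends are paid after tax, so their pre-tax equivalent is €775,000 ÷ (1 − 0.27) = €1,061,643.84.
Financial break-even EBIT = interest + D_p ÷ (1 − t) = €1,486,000 + €1,061,643.84 = €2,547,643.84.

€2,547,644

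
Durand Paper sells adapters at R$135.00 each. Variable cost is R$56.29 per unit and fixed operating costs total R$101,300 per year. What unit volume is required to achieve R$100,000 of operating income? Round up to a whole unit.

Contribution margin per unit = R$135.00 − R$56.29 = R$78.71.
Units = (FC + target) / CM = (R$101,300 + R$100,000) / R$78.71 = 2,557.49, so 2,558 adapters.

2,558 adapters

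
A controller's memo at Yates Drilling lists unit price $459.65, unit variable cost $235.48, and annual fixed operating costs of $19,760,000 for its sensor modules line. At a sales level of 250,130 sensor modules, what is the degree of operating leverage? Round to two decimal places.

1.54

At 250,130 units, contribution = 250,130 × $224.17 = $56,071,642.10.
EBIT = $56,071,642.10 − $19,760,000 = $36,311,642.10.
Degree of operating leverage = $56,071,642.10 / $36,311,642.10 = 1.5442.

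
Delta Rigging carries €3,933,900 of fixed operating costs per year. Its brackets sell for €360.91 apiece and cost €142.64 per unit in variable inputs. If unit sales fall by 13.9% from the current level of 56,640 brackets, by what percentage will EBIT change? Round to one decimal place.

At 56,640 units, contribution = 56,640 × €218.27 = €12,362,812.80.
Subtracting fixed costs: EBIT = €12,362,812.80 − €3,933,900 = €8,428,912.80.
DOL = contribution ÷ EBIT = €12,362,812.80 ÷ €8,428,912.80 = 1.4667.
%ΔEBIT = DOL × %ΔSales = 1.4667 × -13.9% = -20.4%.

-20.4%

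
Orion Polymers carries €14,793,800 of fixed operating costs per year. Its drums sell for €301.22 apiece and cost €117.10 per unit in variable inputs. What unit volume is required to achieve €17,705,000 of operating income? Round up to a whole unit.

176,509 drums

Contribution margin per unit = €301.22 − €117.10 = €184.12.
Need Q such that Q × €184.12 − €14,793,800 = €17,705,000, i.e. Q = €32,498,800 / €184.12 = 176,508.80 → 176,509.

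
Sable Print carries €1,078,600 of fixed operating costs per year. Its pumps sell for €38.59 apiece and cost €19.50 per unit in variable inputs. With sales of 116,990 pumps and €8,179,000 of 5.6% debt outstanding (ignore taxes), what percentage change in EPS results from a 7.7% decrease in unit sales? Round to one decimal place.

-24.7%

Contribution at this volume is 116,990 × €19.09 = €2,233,339.10.
EBIT = €2,233,339.10 − €1,078,600 = €1,154,739.10.
After interest of €458,024.00, pre-tax earnings = €696,715.10.
DCL = total CM / (EBIT − I) = €2,233,339.10 / €696,715.10 = 3.2055.
%ΔEPS = DCL × %ΔSales = 3.2055 × -7.7% = -24.7%.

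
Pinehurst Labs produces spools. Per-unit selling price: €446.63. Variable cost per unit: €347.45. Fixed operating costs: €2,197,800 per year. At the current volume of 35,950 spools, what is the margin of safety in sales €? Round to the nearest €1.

€6,159,157

Unit CM = price − variable cost = €446.63 − €347.45 = €99.18. Break-even units = €2,197,800 ÷ €99.18 = 22,159.71; break-even revenue = 22,159.71 × €446.63 = €9,897,191.11.
Current sales = 35,950 × €446.63 = €16,056,348.50.
Margin of safety = €16,056,348.50 − €9,897,191.11 = €6,159,157.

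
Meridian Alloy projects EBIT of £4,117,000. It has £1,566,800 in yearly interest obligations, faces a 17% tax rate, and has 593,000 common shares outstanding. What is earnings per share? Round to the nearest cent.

Pre-tax income = £4,117,000 − £1,566,800.00 = £2,550,200.00.
Net income = £2,550,200.00 × (1 − 0.17) = £2,116,666.00.
Per share: £2,116,666.00 / 593,000 shares = £3.57.

£3.57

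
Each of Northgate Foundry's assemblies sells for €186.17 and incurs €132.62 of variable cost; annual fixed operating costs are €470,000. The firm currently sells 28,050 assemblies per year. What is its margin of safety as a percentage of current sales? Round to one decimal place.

Contribution margin per unit = €186.17 − €132.62 = €53.55. Break-even units = €470,000 ÷ €53.55 = 8,776.84; break-even revenue = 8,776.84 × €186.17 = €1,633,985.06.
Actual sales revenue = 28,050 × €186.17 = €5,222,068.50.
Margin of safety = (€5,222,068.50 − €1,633,985.06) ÷ €5,222,068.50 = 68.7%.

68.7%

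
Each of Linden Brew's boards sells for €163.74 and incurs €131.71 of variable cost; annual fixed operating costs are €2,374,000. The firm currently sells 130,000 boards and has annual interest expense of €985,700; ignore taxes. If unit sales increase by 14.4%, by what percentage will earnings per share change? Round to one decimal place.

+74.6%

At 130,000 units, contribution = 130,000 × €32.03 = €4,163,900.00.
EBIT = €4,163,900.00 − €2,374,000 = €1,789,900.00.
Interest = €985,700.00, so EBIT − I = €804,200.00.
Degree of combined leverage = contribution ÷ (EBIT − I) = €4,163,900.00 ÷ €804,200.00 = 5.1777.
EPS therefore changes by 5.1777 × (+14.4%) = +74.6%.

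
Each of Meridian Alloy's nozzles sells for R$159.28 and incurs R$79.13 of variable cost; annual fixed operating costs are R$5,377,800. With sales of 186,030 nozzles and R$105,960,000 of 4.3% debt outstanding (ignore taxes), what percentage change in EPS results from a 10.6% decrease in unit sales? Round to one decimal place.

-31.8%

Total contribution margin = 186,030 × R$80.15 = R$14,910,304.50.
EBIT = R$14,910,304.50 − R$5,377,800 = R$9,532,504.50.
After interest of R$4,556,280.00, pre-tax earnings = R$4,976,224.50.
DCL = total CM / (EBIT − I) = R$14,910,304.50 / R$4,976,224.50 = 2.9963.
%ΔEPS = DCL × %ΔSales = 2.9963 × -10.6% = -31.8%.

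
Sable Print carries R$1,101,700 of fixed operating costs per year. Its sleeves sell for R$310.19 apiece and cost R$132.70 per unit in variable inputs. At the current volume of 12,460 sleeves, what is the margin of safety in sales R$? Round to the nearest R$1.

R$1,939,584

Contribution margin per unit = R$310.19 − R$132.70 = R$177.49. Break-even units = R$1,101,700 ÷ R$177.49 = 6,207.11; break-even revenue = 6,207.11 × R$310.19 = R$1,925,383.53.
Actual sales revenue = 12,460 × R$310.19 = R$3,864,967.40.
Margin of safety = R$3,864,967.40 − R$1,925,383.53 = R$1,939,584.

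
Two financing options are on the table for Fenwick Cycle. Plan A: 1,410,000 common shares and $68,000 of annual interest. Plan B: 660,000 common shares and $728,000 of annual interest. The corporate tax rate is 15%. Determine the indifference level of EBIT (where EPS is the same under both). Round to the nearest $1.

$1,308,800

At indifference, (EBIT − 68,000)(1 − t)/1,410,000 = (EBIT − 728,000)(1 − t)/660,000.
Cancelling (1 − t) and cross-multiplying: 660,000·(EBIT − 68,000) = 1,410,000·(EBIT − 728,000).
Solving, EBIT = (728,000·1,410,000 − 68,000·660,000) / (1,410,000 − 660,000) = 981,600,000,000 / 750,000 = 1,308,800.00.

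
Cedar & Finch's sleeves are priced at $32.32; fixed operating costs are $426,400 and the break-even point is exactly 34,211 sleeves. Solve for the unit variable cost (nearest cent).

At break-even, FC = Q × (P − VC), so P − VC = $426,400 ÷ 34,211 = $12.4638.
Variable cost per unit = $32.32 − $12.4638 = $19.86.

$19.86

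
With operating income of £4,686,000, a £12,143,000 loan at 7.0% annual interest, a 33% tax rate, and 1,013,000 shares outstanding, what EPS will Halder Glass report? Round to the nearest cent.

£2.54

Pre-tax income = £4,686,000 − £850,010.00 = £3,835,990.00.
After tax at 33%: net income = £3,835,990.00 × 0.67 = £2,570,113.30.
EPS = £2,570,113.30 ÷ 1,013,000 = £2.54.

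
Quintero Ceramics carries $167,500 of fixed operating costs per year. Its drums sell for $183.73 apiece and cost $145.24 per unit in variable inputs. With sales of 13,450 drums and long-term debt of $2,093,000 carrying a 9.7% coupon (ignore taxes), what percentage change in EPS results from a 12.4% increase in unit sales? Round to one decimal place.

+43.6%

Total contribution margin = 13,450 × $38.49 = $517,690.50.
EBIT = $517,690.50 − $167,500 = $350,190.50.
Interest = $203,021.00, so EBIT − I = $147,169.50.
Degree of combined leverage = contribution ÷ (EBIT − I) = $517,690.50 ÷ $147,169.50 = 3.5176.
%ΔEPS = DCL × %ΔSales = 3.5176 × +12.4% = +43.6%.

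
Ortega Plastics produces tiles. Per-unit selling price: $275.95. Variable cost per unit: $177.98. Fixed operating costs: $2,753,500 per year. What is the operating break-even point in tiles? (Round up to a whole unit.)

28,106 tiles

Unit CM = price − variable cost = $275.95 − $177.98 = $97.97.
Break-even volume = fixed costs ÷ CM per unit = $2,753,500 ÷ $97.97 = 28,105.54, so 28,106 tiles.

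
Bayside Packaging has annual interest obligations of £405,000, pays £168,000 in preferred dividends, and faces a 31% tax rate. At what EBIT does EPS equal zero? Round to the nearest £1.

£648,478

Preferred dividends are paid after tax, so their pre-tax equivalent is £168,000 ÷ (1 − 0.31) = £243,478.26.
Financial break-even EBIT = interest + D_p ÷ (1 − t) = £405,000 + £243,478.26 = £648,478.26.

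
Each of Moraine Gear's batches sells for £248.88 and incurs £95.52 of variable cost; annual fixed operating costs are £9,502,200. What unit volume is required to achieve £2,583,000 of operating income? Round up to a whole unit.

78,803 batches

Unit CM = price − variable cost = £248.88 − £95.52 = £153.36.
Units = (FC + target) / CM = (£9,502,200 + £2,583,000) / £153.36 = 78,802.82, so 78,803 batches.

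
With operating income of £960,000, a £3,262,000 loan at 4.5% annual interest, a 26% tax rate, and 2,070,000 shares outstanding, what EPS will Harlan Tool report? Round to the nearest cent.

Interest = £146,790.00, so EBT = £960,000 − £146,790.00 = £813,210.00.
Net income = £813,210.00 × (1 − 0.26) = £601,775.40.
EPS = £601,775.40 ÷ 2,070,000 = £0.29.

£0.29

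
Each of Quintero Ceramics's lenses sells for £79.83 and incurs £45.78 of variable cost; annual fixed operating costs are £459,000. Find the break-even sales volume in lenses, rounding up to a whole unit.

13,481 lenses

Unit CM = price − variable cost = £79.83 − £45.78 = £34.05.
Break-even Q = £459,000 / £34.05 = 13,480.18 → 13,481 lenses.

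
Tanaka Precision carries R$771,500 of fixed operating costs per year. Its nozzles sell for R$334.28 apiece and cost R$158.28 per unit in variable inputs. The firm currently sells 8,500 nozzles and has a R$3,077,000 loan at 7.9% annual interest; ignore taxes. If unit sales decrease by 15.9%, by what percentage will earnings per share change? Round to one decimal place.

-49.4%

At 8,500 units, contribution = 8,500 × R$176.00 = R$1,496,000.00.
EBIT = R$1,496,000.00 − R$771,500 = R$724,500.00.
Interest = R$243,083.00, so EBIT − I = R$481,417.00.
DCL = total CM / (EBIT − I) = R$1,496,000.00 / R$481,417.00 = 3.1075.
EPS therefore changes by 3.1075 × (-15.9%) = -49.4%.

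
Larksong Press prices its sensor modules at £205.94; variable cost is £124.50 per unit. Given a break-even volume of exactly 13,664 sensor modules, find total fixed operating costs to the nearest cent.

Unit CM = price − variable cost = £205.94 − £124.50 = £81.44.
Since BE = FC / CM, FC = 13,664 × £81.44 = £1,112,796.16.

£1,112,796.16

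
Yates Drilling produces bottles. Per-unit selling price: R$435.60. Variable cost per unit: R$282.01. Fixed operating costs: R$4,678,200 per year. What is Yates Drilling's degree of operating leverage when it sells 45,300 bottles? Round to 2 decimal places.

Contribution at this volume is 45,300 × R$153.59 = R$6,957,627.00.
Operating income = contribution − fixed costs = R$6,957,627.00 − R$4,678,200 = R$2,279,427.00.
So DOL = total CM / EBIT = R$6,957,627.00 / R$2,279,427.00 = 3.0524.

3.05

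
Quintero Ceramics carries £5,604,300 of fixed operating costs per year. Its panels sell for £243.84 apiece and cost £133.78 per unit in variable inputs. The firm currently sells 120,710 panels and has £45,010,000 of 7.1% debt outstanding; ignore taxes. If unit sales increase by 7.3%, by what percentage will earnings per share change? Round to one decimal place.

Total contribution margin = 120,710 × £110.06 = £13,285,342.60.
EBIT = £13,285,342.60 − £5,604,300 = £7,681,042.60.
Interest = £3,195,710.00, so EBIT − I = £4,485,332.60.
DCL = total CM / (EBIT − I) = £13,285,342.60 / £4,485,332.60 = 2.9620.
%ΔEPS = DCL × %ΔSales = 2.9620 × +7.3% = +21.6%.

+21.6%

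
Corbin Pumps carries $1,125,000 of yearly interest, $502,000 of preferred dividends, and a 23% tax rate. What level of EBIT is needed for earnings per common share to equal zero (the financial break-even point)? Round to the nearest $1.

$1,776,948

Grossing the preferred dividend up to pre-tax terms: $502,000 / (1 − 0.23) = $651,948.05.
Financial break-even EBIT = interest + D_p ÷ (1 − t) = $1,125,000 + $651,948.05 = $1,776,948.05.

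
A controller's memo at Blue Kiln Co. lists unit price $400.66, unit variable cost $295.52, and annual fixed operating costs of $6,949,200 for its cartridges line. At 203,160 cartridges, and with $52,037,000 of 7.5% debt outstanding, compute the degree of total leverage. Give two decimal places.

At 203,160 units, contribution = 203,160 × $105.14 = $21,360,242.40.
Operating income = contribution − fixed costs = $21,360,242.40 − $6,949,200 = $14,411,042.40. Interest = $3,902,775.00.
DOL = $21,360,242.40 ÷ $14,411,042.40 = 1.4822; DFL = $14,411,042.40 ÷ $10,508,267.40 = 1.3714.
DCL = DOL × DFL = 1.4822 × 1.3714 = 2.0327.

2.03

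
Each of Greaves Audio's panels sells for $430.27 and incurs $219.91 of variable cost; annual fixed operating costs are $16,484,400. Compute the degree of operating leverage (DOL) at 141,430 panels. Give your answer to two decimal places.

Total contribution margin = 141,430 × $210.36 = $29,751,214.80.
Operating income = contribution − fixed costs = $29,751,214.80 − $16,484,400 = $13,266,814.80.
Degree of operating leverage = $29,751,214.80 / $13,266,814.80 = 2.2425.

2.24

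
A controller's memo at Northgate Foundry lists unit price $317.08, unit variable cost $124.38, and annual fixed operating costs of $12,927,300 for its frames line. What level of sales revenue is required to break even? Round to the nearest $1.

$21,271,346

Contribution margin per unit = $317.08 − $124.38 = $192.70, a CM ratio of $192.70 ÷ $317.08 = 0.6077.
Break-even revenue = fixed costs × price ÷ CM = $12,927,300 × $317.08 ÷ $192.70 = $21,271,346.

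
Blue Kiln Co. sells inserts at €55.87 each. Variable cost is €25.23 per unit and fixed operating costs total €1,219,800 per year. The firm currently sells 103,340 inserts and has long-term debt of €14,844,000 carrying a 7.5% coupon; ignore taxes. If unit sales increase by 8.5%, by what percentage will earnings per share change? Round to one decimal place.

+32.3%

At 103,340 units, contribution = 103,340 × €30.64 = €3,166,337.60.
EBIT = €3,166,337.60 − €1,219,800 = €1,946,537.60.
After interest of €1,113,300.00, pre-tax earnings = €833,237.60.
Degree of combined leverage = contribution ÷ (EBIT − I) = €3,166,337.60 ÷ €833,237.60 = 3.8000.
EPS therefore changes by 3.8000 × (+8.5%) = +32.3%.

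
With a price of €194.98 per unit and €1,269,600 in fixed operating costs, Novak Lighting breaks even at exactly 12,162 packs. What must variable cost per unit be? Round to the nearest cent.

€90.59

Contribution per unit must be FC / Q = €1,269,600 / 12,162 = €104.3907.
Hence VC = price − CM = €194.98 − €104.3907 = €90.59.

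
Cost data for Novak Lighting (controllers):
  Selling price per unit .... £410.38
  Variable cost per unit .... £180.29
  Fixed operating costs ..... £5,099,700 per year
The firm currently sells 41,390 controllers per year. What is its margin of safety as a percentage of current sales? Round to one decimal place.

Contribution margin per unit = £410.38 − £180.29 = £230.09. Break-even units = £5,099,700 ÷ £230.09 = 22,163.94; break-even revenue = 22,163.94 × £410.38 = £9,095,635.99.
Current sales = 41,390 × £410.38 = £16,985,628.20.
Margin of safety = (£16,985,628.20 − £9,095,635.99) ÷ £16,985,628.20 = 46.5%.

46.5%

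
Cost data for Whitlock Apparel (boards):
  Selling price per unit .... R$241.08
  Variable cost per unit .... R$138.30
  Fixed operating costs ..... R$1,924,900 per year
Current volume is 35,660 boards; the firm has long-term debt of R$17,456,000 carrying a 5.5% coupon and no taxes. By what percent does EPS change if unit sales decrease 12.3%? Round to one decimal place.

-57.8%

Contribution at this volume is 35,660 × R$102.78 = R$3,665,134.80.
Operating income = contribution − fixed costs = R$3,665,134.80 − R$1,924,900 = R$1,740,234.80.
After interest of R$960,080.00, pre-tax earnings = R$780,154.80.
DCL = total CM / (EBIT − I) = R$3,665,134.80 / R$780,154.80 = 4.6980.
EPS therefore changes by 4.6980 × (-12.3%) = -57.8%.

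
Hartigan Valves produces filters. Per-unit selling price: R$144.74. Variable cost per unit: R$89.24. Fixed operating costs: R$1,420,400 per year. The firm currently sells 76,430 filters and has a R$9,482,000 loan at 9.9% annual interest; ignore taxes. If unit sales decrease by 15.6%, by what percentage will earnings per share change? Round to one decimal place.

-35.1%

At 76,430 units, contribution = 76,430 × R$55.50 = R$4,241,865.00.
EBIT = R$4,241,865.00 − R$1,420,400 = R$2,821,465.00.
Interest = R$938,718.00, so EBIT − I = R$1,882,747.00.
DCL = total CM / (EBIT − I) = R$4,241,865.00 / R$1,882,747.00 = 2.2530.
EPS therefore changes by 2.2530 × (-15.6%) = -35.1%.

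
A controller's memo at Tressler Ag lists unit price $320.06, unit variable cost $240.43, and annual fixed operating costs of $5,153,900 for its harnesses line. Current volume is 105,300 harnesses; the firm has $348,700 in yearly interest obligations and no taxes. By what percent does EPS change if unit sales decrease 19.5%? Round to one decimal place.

-56.7%

Contribution at this volume is 105,300 × $79.63 = $8,385,039.00.
Operating income = contribution − fixed costs = $8,385,039.00 − $5,153,900 = $3,231,139.00.
Interest = $348,700.00, so EBIT − I = $2,882,439.00.
DCL = total CM / (EBIT − I) = $8,385,039.00 / $2,882,439.00 = 2.9090.
EPS therefore changes by 2.9090 × (-19.5%) = -56.7%.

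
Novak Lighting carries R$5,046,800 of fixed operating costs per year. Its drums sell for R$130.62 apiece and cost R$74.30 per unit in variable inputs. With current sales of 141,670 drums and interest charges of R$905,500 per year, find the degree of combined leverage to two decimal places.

3.94

At 141,670 units, contribution = 141,670 × R$56.32 = R$7,978,854.40.
Operating income = contribution − fixed costs = R$7,978,854.40 − R$5,046,800 = R$2,932,054.40. Interest = R$905,500.00.
DOL = R$7,978,854.40 ÷ R$2,932,054.40 = 2.7213; DFL = R$2,932,054.40 ÷ R$2,026,554.40 = 1.4468.
Combined leverage = 2.7213 × 1.4468 = 3.9372.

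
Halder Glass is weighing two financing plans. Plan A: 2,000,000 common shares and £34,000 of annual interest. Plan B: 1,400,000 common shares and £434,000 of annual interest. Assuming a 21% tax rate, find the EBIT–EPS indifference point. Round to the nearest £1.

At indifference, (EBIT − 34,000)(1 − t)/2,000,000 = (EBIT − 434,000)(1 − t)/1,400,000.
Cancelling (1 − t) and cross-multiplying: 1,400,000·(EBIT − 34,000) = 2,000,000·(EBIT − 434,000).
Solving, EBIT = (434,000·2,000,000 − 34,000·1,400,000) / (2,000,000 − 1,400,000) = 820,400,000,000 / 600,000 = 1,367,333.33.

£1,367,333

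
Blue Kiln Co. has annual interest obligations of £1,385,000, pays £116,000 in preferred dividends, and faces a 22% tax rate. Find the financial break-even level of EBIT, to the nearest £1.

Grossing the preferred dividend up to pre-tax terms: £116,000 / (1 − 0.22) = £148,717.95.
EPS = 0 when EBIT covers interest plus the pre-tax preferred burden: £1,385,000 + £148,717.95 = £1,533,717.95.

£1,533,718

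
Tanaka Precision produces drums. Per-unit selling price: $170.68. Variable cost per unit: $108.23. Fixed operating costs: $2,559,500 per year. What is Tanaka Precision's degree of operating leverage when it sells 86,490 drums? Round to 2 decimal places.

Contribution at this volume is 86,490 × $62.45 = $5,401,300.50.
Operating income = contribution − fixed costs = $5,401,300.50 − $2,559,500 = $2,841,800.50.
DOL = contribution ÷ EBIT = $5,401,300.50 ÷ $2,841,800.50 = 1.9007.

1.90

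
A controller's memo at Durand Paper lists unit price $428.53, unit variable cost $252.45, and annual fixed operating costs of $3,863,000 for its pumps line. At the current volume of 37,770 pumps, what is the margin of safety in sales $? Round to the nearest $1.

$6,784,105

Contribution margin per unit = $428.53 − $252.45 = $176.08. Break-even units = $3,863,000 ÷ $176.08 = 21,938.89; break-even revenue = 21,938.89 × $428.53 = $9,401,473.14.
Actual sales revenue = 37,770 × $428.53 = $16,185,578.10.
Margin of safety = $16,185,578.10 − $9,401,473.14 = $6,784,105.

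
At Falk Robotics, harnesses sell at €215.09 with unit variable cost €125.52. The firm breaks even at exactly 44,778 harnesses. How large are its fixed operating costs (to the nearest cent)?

Contribution margin per unit = €215.09 − €125.52 = €89.57.
Fixed costs = break-even units × CM = 44,778 × €89.57 = €4,010,765.46.

€4,010,765.46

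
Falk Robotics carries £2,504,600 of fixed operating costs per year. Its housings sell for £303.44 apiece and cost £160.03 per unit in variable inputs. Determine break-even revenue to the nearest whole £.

£5,299,462

Contribution margin per unit = £303.44 − £160.03 = £143.41, a CM ratio of £143.41 ÷ £303.44 = 0.4726.
Break-even sales = FC ÷ CM ratio = £2,504,600 × £303.44 / £143.41 = £5,299,462.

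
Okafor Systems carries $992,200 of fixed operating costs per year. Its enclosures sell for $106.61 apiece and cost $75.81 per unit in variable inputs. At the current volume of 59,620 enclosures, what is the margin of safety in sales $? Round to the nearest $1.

Each unit contributes $106.61 − $75.81 = $30.80. Break-even units = $992,200 ÷ $30.80 = 32,214.29; break-even revenue = 32,214.29 × $106.61 = $3,434,365.00.
Actual sales revenue = 59,620 × $106.61 = $6,356,088.20.
Margin of safety = $6,356,088.20 − $3,434,365.00 = $2,921,723.

$2,921,723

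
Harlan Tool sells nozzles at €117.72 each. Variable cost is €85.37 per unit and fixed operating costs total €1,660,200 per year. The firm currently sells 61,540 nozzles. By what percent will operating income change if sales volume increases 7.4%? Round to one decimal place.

+44.6%

At 61,540 units, contribution = 61,540 × €32.35 = €1,990,819.00.
EBIT = €1,990,819.00 − €1,660,200 = €330,619.00.
DOL = contribution ÷ EBIT = €1,990,819.00 ÷ €330,619.00 = 6.0215.
%ΔEBIT = DOL × %ΔSales = 6.0215 × +7.4% = +44.6%.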